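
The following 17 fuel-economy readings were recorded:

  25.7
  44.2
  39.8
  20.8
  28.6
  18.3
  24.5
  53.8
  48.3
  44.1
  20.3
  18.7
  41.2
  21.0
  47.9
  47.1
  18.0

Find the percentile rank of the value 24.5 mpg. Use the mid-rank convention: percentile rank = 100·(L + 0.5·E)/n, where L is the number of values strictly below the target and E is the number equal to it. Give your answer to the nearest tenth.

38.2

Sorted: 18.0, 18.3, 18.7, 20.3, 20.8, 21.0, 24.5, 25.7, 28.6, 39.8, 41.2, 44.1, 44.2, 47.1, 47.9, 48.3, 53.8.
Count below 24.5: L = 6; count equal: E = 1; n = 17.
Percentile rank = 100·(6 + 0.5·1)/17 = 100·6.5/17 = 38.24.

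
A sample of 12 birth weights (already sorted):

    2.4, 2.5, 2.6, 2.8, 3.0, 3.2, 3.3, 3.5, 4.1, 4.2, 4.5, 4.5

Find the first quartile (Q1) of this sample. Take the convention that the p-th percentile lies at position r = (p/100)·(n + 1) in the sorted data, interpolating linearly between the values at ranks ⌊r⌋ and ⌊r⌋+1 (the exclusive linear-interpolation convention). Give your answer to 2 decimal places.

n = 12.
r = (25/100)·(12 + 1) = 3.25.
Rank 3 is 2.6 and rank 4 is 2.8.
Interpolate: 2.6 + 0.25·(2.8 − 2.6) = 2.6 + 0.25·0.2 = 2.65.

2.65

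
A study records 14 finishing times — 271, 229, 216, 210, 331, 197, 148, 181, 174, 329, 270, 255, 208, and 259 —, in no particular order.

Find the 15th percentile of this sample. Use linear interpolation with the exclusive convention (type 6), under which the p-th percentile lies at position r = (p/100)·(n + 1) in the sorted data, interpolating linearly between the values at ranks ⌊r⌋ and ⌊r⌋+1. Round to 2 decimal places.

Sorted: 148, 174, 181, 197, 208, 210, 216, 229, 255, 259, 270, 271, 329, 331.
n = 14.
r = (15/100)·(14 + 1) = 2.25.
Rank 2 is 174 and rank 3 is 181.
Interpolate: 174 + 0.25·(181 − 174) = 174 + 0.25·7 = 175.75.

175.75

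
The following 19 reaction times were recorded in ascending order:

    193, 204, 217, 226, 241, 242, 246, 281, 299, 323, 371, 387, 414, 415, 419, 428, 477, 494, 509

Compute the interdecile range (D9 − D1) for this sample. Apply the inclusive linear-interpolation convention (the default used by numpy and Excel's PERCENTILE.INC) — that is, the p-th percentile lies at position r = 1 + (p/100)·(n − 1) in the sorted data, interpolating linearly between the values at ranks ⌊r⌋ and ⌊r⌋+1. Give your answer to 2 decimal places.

n = 19.
P10: r = 2.8; ranks 2–3 are 204, 217; interpolating gives 214.4.
P90: r = 17.2; ranks 17–18 are 477, 494; interpolating gives 480.4.
Difference: 480.4 − 214.4 = 266.

266.00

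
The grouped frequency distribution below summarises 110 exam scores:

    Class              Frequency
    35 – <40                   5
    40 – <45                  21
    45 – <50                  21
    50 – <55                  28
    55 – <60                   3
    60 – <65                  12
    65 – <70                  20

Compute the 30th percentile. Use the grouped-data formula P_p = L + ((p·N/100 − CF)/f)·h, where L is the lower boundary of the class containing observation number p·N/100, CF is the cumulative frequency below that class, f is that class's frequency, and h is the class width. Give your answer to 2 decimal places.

N = 110; target position k = 30/100 · 110 = 33.
Cumulative frequencies: 5, 26, 47, 75, 78, 90, 110.
Observation 33 falls in the class 45 – <50.
L = 45, CF = 26, f = 21, h = 5.
P30 = 45 + ((33 − 26)/21)·5 = 45 + 1.66667 = 46.6667.

46.67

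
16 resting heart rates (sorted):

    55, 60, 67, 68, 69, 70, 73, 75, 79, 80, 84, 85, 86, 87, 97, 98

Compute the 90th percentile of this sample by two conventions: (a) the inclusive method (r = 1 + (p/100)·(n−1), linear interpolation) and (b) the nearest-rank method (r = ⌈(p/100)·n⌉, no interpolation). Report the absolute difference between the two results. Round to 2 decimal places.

n = 16.
(a) r = 14.5; between ranks 14 (87) and 15 (97): 92.
(b) the nearest-rank method: rank 15 → 97.
|92 − 97| = 5.

5.00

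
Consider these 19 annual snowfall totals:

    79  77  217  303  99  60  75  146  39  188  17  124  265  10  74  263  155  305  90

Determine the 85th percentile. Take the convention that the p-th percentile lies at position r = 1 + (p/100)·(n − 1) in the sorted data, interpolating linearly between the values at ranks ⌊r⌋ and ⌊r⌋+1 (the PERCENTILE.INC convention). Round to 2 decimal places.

Sorted: 10, 17, 39, 60, 74, 75, 77, 79, 90, 99, 124, 146, 155, 188, 217, 263, 265, 303, 305.
n = 19.
r = 1 + (85/100)·(19 − 1) = 1 + 15.3 = 16.3.
Rank 16 is 263 and rank 17 is 265.
Interpolate: 263 + 0.3·(265 − 263) = 263 + 0.3·2 = 263.6.

263.60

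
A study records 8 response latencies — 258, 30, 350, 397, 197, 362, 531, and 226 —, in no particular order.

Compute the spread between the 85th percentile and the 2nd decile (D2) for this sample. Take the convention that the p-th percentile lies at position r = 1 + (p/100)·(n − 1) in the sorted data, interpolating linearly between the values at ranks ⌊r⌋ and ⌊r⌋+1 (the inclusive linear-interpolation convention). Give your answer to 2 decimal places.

Sorted: 30, 197, 226, 258, 350, 362, 397, 531.
n = 8.
P20: r = 2.4; ranks 2–3 are 197, 226; interpolating gives 208.6.
P85: r = 6.95; ranks 6–7 are 362, 397; interpolating gives 395.25.
Difference: 395.25 − 208.6 = 186.65.

186.65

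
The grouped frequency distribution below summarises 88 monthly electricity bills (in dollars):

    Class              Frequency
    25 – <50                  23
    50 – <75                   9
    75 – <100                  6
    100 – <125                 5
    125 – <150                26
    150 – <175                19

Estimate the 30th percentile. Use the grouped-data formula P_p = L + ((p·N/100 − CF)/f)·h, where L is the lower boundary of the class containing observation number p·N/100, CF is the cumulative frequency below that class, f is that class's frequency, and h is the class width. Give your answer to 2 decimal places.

59.44

N = 88; target position k = 30/100 · 88 = 26.4.
Cumulative frequencies: 23, 32, 38, 43, 69, 88.
Observation 26.4 falls in the class 50 – <75.
L = 50, CF = 23, f = 9, h = 25.
P30 = 50 + ((26.4 − 23)/9)·25 = 50 + 9.44444 = 59.4444.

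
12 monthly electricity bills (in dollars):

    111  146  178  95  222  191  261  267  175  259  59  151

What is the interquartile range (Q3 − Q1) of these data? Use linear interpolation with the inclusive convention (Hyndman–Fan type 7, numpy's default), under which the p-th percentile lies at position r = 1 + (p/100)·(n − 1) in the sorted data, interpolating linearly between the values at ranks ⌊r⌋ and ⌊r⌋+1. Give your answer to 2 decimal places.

Sorted: 59, 95, 111, 146, 151, 175, 178, 191, 222, 259, 261, 267.
n = 12.
P25: r = 3.75; ranks 3–4 are 111, 146; interpolating gives 137.25.
P75: r = 9.25; ranks 9–10 are 222, 259; interpolating gives 231.25.
Difference: 231.25 − 137.25 = 94.

94.00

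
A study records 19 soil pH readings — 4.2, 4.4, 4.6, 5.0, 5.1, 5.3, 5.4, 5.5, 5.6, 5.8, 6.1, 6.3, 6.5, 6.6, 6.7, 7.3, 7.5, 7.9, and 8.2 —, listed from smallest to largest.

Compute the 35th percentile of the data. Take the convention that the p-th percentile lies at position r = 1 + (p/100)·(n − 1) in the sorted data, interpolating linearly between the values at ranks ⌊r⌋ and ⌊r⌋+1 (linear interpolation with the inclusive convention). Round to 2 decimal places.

5.43

n = 19.
r = 1 + (35/100)·(19 − 1) = 1 + 6.3 = 7.3.
Rank 7 is 5.4 and rank 8 is 5.5.
Interpolate: 5.4 + 0.3·(5.5 − 5.4) = 5.4 + 0.3·0.1 = 5.43.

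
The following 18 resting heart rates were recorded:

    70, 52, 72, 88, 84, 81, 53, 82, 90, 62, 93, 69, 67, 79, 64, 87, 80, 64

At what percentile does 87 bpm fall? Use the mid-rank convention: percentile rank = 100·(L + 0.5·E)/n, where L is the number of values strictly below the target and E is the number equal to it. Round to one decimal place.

80.6

Sorted: 52, 53, 62, 64, 64, 67, 69, 70, 72, 79, 80, 81, 82, 84, 87, 88, 90, 93.
Count below 87: L = 14; count equal: E = 1; n = 18.
Percentile rank = 100·(14 + 0.5·1)/18 = 100·14.5/18 = 80.56.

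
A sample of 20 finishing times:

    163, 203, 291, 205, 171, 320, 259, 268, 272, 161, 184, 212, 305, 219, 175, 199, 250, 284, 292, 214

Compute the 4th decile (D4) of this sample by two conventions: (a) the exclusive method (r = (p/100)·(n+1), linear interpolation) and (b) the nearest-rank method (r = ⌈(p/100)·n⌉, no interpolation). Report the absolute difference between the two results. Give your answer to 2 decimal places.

Sorted: 161, 163, 171, 175, 184, 199, 203, 205, 212, 214, 219, 250, 259, 268, 272, 284, 291, 292, 305, 320.
n = 20.
(a) r = 8.4; between ranks 8 (205) and 9 (212): 207.8.
(b) the nearest-rank method: rank 8 → 205.
|207.8 − 205| = 2.8.

2.80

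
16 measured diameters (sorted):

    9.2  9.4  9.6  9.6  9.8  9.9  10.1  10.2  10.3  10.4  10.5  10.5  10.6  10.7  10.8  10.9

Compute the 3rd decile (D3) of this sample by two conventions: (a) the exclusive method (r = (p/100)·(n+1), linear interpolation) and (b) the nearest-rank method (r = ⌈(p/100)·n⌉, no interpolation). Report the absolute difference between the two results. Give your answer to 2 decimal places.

n = 16.
(a) r = 5.1; between ranks 5 (9.8) and 6 (9.9): 9.81.
(b) the nearest-rank method: rank 5 → 9.8.
|9.81 − 9.8| = 0.01.

0.01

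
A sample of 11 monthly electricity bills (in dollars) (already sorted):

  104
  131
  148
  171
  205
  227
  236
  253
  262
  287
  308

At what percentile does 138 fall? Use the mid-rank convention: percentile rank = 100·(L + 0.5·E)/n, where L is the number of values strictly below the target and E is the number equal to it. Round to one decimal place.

Count below 138: L = 2; count equal: E = 0; n = 11.
Percentile rank = 100·(2 + 0.5·0)/11 = 100·2/11 = 18.18.

18.2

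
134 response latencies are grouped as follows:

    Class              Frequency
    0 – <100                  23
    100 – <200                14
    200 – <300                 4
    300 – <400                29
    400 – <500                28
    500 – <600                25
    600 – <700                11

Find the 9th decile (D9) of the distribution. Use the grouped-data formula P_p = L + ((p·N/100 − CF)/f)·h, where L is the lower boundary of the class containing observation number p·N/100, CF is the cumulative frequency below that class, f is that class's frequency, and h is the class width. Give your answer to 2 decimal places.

N = 134; target position k = 90/100 · 134 = 120.6.
Cumulative frequencies: 23, 37, 41, 70, 98, 123, 134.
Observation 120.6 falls in the class 500 – <600.
L = 500, CF = 98, f = 25, h = 100.
P90 = 500 + ((120.6 − 98)/25)·100 = 500 + 90.4 = 590.4.

590.40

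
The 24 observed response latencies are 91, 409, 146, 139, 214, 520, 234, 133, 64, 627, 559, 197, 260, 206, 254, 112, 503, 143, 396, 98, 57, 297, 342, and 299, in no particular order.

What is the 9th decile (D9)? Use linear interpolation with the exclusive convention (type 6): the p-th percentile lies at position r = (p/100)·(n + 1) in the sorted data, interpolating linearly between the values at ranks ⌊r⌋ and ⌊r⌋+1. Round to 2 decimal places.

Sorted: 57, 64, 91, 98, 112, 133, 139, 143, 146, 197, 206, 214, 234, 254, 260, 297, 299, 342, 396, 409, 503, 520, 559, 627.
n = 24.
r = (90/100)·(24 + 1) = 22.5.
Rank 22 is 520 and rank 23 is 559.
Interpolate: 520 + 0.5·(559 − 520) = 520 + 0.5·39 = 539.5.

539.50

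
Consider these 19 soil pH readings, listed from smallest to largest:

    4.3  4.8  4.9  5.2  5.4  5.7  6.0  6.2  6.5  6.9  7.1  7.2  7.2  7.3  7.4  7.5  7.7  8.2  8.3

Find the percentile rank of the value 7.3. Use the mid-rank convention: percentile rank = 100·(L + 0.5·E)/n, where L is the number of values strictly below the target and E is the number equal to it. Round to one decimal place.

71.1

Count below 7.3: L = 13; count equal: E = 1; n = 19.
Percentile rank = 100·(13 + 0.5·1)/19 = 100·13.5/19 = 71.05.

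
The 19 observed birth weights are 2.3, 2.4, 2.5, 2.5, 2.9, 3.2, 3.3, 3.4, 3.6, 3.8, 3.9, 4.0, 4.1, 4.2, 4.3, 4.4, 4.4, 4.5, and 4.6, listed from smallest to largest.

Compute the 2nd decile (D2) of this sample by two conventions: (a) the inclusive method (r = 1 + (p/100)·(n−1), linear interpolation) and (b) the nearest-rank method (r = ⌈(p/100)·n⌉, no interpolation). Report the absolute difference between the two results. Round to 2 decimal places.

0.24

n = 19.
(a) r = 4.6; between ranks 4 (2.5) and 5 (2.9): 2.74.
(b) the nearest-rank method: rank 4 → 2.5.
|2.74 − 2.5| = 0.24.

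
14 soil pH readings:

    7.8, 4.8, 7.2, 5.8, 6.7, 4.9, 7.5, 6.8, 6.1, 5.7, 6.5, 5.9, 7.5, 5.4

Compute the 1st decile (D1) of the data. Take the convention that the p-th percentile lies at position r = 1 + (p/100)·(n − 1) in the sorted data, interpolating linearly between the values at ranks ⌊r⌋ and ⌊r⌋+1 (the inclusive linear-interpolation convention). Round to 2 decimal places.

Sorted: 4.8, 4.9, 5.4, 5.7, 5.8, 5.9, 6.1, 6.5, 6.7, 6.8, 7.2, 7.5, 7.5, 7.8.
n = 14.
r = 1 + (10/100)·(14 − 1) = 1 + 1.3 = 2.3.
Rank 2 is 4.9 and rank 3 is 5.4.
Interpolate: 4.9 + 0.3·(5.4 − 4.9) = 4.9 + 0.3·0.5 = 5.05.

5.05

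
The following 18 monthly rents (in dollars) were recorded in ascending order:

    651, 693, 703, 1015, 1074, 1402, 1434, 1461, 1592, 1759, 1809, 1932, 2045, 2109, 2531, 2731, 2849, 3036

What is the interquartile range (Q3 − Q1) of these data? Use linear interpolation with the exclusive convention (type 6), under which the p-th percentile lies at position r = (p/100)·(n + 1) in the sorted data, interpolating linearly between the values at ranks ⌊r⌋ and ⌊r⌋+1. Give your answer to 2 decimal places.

1155.25

n = 18.
P25: r = 4.75; ranks 4–5 are 1015, 1074; interpolating gives 1059.25.
P75: r = 14.25; ranks 14–15 are 2109, 2531; interpolating gives 2214.5.
Difference: 2214.5 − 1059.25 = 1155.25.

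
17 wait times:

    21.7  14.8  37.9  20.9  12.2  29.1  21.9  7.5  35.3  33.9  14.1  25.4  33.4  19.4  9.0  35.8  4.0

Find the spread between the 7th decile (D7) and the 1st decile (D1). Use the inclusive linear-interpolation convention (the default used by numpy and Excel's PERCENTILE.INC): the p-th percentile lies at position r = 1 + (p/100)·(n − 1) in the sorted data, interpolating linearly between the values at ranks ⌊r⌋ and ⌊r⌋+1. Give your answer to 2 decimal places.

21.56

Sorted: 4.0, 7.5, 9.0, 12.2, 14.1, 14.8, 19.4, 20.9, 21.7, 21.9, 25.4, 29.1, 33.4, 33.9, 35.3, 35.8, 37.9.
n = 17.
P10: r = 2.6; ranks 2–3 are 7.5, 9.0; interpolating gives 8.4.
P70: r = 12.2; ranks 12–13 are 29.1, 33.4; interpolating gives 29.96.
Difference: 29.96 − 8.4 = 21.56.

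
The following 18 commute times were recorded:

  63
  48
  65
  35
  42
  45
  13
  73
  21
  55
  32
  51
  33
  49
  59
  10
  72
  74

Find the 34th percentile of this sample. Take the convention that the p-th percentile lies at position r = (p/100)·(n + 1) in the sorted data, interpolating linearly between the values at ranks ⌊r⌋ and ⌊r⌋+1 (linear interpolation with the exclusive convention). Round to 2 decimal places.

Sorted: 10, 13, 21, 32, 33, 35, 42, 45, 48, 49, 51, 55, 59, 63, 65, 72, 73, 74.
n = 18.
r = (34/100)·(18 + 1) = 6.46.
Rank 6 is 35 and rank 7 is 42.
Interpolate: 35 + 0.46·(42 − 35) = 35 + 0.46·7 = 38.22.

38.22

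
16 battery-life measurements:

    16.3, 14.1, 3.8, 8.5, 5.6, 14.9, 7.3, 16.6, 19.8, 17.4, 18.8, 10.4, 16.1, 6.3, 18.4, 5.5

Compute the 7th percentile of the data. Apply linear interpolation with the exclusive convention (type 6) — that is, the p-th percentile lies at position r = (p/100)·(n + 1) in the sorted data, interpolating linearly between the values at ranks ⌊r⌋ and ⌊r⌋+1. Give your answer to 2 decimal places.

Sorted: 3.8, 5.5, 5.6, 6.3, 7.3, 8.5, 10.4, 14.1, 14.9, 16.1, 16.3, 16.6, 17.4, 18.4, 18.8, 19.8.
n = 16.
r = (7/100)·(16 + 1) = 1.19.
Rank 1 is 3.8 and rank 2 is 5.5.
Interpolate: 3.8 + 0.19·(5.5 − 3.8) = 3.8 + 0.19·1.7 = 4.123.

4.12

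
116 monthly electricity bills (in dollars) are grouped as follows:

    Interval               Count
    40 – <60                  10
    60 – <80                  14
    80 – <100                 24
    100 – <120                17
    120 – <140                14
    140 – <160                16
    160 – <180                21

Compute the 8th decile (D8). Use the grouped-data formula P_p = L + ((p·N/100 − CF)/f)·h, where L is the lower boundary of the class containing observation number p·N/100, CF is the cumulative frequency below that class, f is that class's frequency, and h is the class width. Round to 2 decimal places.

N = 116; target position k = 80/100 · 116 = 92.8.
Cumulative frequencies: 10, 24, 48, 65, 79, 95, 116.
Observation 92.8 falls in the class 140 – <160.
L = 140, CF = 79, f = 16, h = 20.
P80 = 140 + ((92.8 − 79)/16)·20 = 140 + 17.25 = 157.25.

157.25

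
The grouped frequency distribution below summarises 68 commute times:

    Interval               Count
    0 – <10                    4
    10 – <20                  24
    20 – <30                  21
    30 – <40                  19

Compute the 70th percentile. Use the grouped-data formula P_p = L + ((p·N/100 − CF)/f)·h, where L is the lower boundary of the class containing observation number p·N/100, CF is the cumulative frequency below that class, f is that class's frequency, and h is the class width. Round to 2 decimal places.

29.33

N = 68; target position k = 70/100 · 68 = 47.6.
Cumulative frequencies: 4, 28, 49, 68.
Observation 47.6 falls in the class 20 – <30.
L = 20, CF = 28, f = 21, h = 10.
P70 = 20 + ((47.6 − 28)/21)·10 = 20 + 9.33333 = 29.3333.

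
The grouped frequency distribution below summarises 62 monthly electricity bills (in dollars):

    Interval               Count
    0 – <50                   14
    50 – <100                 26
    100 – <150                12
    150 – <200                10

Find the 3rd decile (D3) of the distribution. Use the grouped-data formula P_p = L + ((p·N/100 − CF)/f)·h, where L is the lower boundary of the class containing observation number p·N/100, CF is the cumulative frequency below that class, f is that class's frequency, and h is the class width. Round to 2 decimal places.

N = 62; target position k = 30/100 · 62 = 18.6.
Cumulative frequencies: 14, 40, 52, 62.
Observation 18.6 falls in the class 50 – <100.
L = 50, CF = 14, f = 26, h = 50.
P30 = 50 + ((18.6 − 14)/26)·50 = 50 + 8.84615 = 58.8462.

58.85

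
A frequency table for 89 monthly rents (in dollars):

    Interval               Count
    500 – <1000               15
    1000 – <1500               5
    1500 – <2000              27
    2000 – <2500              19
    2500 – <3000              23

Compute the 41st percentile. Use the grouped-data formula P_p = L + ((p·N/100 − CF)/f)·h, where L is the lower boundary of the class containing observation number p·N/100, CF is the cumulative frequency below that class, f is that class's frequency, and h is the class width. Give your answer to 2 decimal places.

N = 89; target position k = 41/100 · 89 = 36.49.
Cumulative frequencies: 15, 20, 47, 66, 89.
Observation 36.49 falls in the class 1500 – <2000.
L = 1500, CF = 20, f = 27, h = 500.
P41 = 1500 + ((36.49 − 20)/27)·500 = 1500 + 305.37 = 1805.37.

1805.37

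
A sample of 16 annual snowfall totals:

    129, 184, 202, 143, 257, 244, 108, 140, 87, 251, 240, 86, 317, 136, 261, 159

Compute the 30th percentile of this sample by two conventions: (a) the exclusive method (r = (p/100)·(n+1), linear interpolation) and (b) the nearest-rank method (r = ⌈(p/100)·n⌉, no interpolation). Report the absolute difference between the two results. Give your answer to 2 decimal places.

Sorted: 86, 87, 108, 129, 136, 140, 143, 159, 184, 202, 240, 244, 251, 257, 261, 317.
n = 16.
(a) r = 5.1; between ranks 5 (136) and 6 (140): 136.4.
(b) the nearest-rank method: rank 5 → 136.
|136.4 − 136| = 0.4.

0.40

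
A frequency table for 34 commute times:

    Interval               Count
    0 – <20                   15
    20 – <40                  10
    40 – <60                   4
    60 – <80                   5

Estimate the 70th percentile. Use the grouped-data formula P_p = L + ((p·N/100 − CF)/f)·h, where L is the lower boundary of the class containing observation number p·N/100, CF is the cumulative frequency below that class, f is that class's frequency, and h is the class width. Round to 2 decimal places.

37.60

N = 34; target position k = 70/100 · 34 = 23.8.
Cumulative frequencies: 15, 25, 29, 34.
Observation 23.8 falls in the class 20 – <40.
L = 20, CF = 15, f = 10, h = 20.
P70 = 20 + ((23.8 − 15)/10)·20 = 20 + 17.6 = 37.6.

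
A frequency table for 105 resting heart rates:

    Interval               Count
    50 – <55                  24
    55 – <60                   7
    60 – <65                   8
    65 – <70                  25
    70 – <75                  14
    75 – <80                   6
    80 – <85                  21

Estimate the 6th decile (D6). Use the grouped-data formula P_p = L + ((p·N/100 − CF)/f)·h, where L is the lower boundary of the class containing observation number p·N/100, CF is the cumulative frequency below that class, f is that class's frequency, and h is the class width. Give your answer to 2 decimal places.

69.80

N = 105; target position k = 60/100 · 105 = 63.
Cumulative frequencies: 24, 31, 39, 64, 78, 84, 105.
Observation 63 falls in the class 65 – <70.
L = 65, CF = 39, f = 25, h = 5.
P60 = 65 + ((63 − 39)/25)·5 = 65 + 4.8 = 69.8.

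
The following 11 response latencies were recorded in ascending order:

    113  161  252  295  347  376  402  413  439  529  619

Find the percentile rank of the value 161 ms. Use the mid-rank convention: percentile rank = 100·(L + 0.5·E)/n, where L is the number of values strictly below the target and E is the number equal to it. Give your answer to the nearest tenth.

13.6

Count below 161: L = 1; count equal: E = 1; n = 11.
Percentile rank = 100·(1 + 0.5·1)/11 = 100·1.5/11 = 13.64.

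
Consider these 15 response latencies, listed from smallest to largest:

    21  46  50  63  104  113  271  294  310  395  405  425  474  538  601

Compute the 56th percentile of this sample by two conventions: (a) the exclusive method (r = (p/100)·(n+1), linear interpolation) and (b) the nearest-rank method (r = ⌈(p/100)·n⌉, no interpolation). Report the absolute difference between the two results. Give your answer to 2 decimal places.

n = 15.
(a) r = 8.96; between ranks 8 (294) and 9 (310): 309.36.
(b) the nearest-rank method: rank 9 → 310.
|309.36 − 310| = 0.64.

0.64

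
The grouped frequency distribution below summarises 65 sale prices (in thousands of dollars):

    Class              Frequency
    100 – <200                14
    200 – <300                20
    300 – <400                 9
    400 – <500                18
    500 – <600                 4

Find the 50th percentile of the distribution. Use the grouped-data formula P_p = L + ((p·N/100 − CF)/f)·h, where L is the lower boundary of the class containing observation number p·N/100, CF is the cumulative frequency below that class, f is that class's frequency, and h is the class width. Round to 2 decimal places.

292.50

N = 65; target position k = 50/100 · 65 = 32.5.
Cumulative frequencies: 14, 34, 43, 61, 65.
Observation 32.5 falls in the class 200 – <300.
L = 200, CF = 14, f = 20, h = 100.
P50 = 200 + ((32.5 − 14)/20)·100 = 200 + 92.5 = 292.5.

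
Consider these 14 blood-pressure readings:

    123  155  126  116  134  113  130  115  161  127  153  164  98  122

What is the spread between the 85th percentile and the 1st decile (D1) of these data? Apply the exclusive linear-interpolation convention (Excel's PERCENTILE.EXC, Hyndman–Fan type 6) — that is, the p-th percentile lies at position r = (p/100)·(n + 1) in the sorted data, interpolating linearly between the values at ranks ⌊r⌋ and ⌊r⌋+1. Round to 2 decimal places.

54.00

Sorted: 98, 113, 115, 116, 122, 123, 126, 127, 130, 134, 153, 155, 161, 164.
n = 14.
P10: r = 1.5; ranks 1–2 are 98, 113; interpolating gives 105.5.
P85: r = 12.75; ranks 12–13 are 155, 161; interpolating gives 159.5.
Difference: 159.5 − 105.5 = 54.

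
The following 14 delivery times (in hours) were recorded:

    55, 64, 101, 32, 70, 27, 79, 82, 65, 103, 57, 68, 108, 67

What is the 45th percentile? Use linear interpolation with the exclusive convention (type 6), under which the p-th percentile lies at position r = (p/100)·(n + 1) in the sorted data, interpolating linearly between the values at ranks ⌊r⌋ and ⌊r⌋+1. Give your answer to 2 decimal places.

Sorted: 27, 32, 55, 57, 64, 65, 67, 68, 70, 79, 82, 101, 103, 108.
n = 14.
r = (45/100)·(14 + 1) = 6.75.
Rank 6 is 65 and rank 7 is 67.
Interpolate: 65 + 0.75·(67 − 65) = 65 + 0.75·2 = 66.5.

66.50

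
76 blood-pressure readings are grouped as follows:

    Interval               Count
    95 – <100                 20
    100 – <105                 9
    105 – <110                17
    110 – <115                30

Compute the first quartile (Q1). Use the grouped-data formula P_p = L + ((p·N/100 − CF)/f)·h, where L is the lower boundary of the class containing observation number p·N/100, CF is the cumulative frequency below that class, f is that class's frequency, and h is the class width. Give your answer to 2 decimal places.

N = 76; target position k = 25/100 · 76 = 19.
Cumulative frequencies: 20, 29, 46, 76.
Observation 19 falls in the class 95 – <100.
L = 95, CF = 0, f = 20, h = 5.
P25 = 95 + ((19 − 0)/20)·5 = 95 + 4.75 = 99.75.

99.75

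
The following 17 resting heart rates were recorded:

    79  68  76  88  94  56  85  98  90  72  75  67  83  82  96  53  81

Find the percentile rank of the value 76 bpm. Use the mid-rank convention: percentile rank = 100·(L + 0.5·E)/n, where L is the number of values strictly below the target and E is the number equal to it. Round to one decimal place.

Sorted: 53, 56, 67, 68, 72, 75, 76, 79, 81, 82, 83, 85, 88, 90, 94, 96, 98.
Count below 76: L = 6; count equal: E = 1; n = 17.
Percentile rank = 100·(6 + 0.5·1)/17 = 100·6.5/17 = 38.24.

38.2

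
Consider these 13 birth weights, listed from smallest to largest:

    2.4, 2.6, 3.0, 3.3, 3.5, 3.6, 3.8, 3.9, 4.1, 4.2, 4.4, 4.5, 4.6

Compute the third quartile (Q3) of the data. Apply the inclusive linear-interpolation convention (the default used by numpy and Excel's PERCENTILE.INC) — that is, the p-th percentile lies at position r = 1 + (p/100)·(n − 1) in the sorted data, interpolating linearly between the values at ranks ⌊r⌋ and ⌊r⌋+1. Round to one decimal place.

4.2

n = 13.
r = 1 + (75/100)·(13 − 1) = 1 + 9 = 10.
r is an integer, so P75 is the value at rank 10: 4.2.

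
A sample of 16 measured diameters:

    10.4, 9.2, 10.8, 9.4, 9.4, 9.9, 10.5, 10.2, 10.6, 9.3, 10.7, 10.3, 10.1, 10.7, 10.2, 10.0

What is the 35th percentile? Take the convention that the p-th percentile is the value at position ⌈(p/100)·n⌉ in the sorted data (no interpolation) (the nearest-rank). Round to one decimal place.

Sorted: 9.2, 9.3, 9.4, 9.4, 9.9, 10.0, 10.1, 10.2, 10.2, 10.3, 10.4, 10.5, 10.6, 10.7, 10.7, 10.8.
n = 16.
Position = ⌈35/100 · 16⌉ = ⌈5.6⌉ = 6.
The value at rank 6 is 10.0.

10.0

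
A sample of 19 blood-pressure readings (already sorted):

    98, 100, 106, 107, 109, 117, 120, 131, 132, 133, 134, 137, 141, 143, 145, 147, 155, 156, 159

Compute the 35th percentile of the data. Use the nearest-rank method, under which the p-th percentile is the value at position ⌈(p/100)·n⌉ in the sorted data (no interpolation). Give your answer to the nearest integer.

120

n = 19.
Position = ⌈35/100 · 19⌉ = ⌈6.65⌉ = 7.
The value at rank 7 is 120.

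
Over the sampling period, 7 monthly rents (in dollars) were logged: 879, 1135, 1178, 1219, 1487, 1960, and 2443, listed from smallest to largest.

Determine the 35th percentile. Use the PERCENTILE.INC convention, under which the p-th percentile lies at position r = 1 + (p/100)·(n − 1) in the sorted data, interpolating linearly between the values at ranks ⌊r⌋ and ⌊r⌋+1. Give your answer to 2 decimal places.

n = 7.
r = 1 + (35/100)·(7 − 1) = 1 + 2.1 = 3.1.
Rank 3 is 1178 and rank 4 is 1219.
Interpolate: 1178 + 0.1·(1219 − 1178) = 1178 + 0.1·41 = 1182.1.

1182.10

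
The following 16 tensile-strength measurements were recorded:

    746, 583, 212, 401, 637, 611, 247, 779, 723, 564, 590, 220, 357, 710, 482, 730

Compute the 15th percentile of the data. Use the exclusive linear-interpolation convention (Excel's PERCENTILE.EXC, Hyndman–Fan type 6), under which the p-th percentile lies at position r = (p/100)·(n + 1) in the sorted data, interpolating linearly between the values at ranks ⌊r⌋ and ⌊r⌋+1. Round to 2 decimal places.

234.85

Sorted: 212, 220, 247, 357, 401, 482, 564, 583, 590, 611, 637, 710, 723, 730, 746, 779.
n = 16.
r = (15/100)·(16 + 1) = 2.55.
Rank 2 is 220 and rank 3 is 247.
Interpolate: 220 + 0.55·(247 − 220) = 220 + 0.55·27 = 234.85.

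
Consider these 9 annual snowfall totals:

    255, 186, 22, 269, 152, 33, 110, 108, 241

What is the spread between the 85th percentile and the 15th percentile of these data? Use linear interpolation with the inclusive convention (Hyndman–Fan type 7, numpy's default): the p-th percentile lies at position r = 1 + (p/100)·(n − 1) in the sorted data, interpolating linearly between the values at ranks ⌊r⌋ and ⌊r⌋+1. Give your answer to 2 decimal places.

Sorted: 22, 33, 108, 110, 152, 186, 241, 255, 269.
n = 9.
P15: r = 2.2; ranks 2–3 are 33, 108; interpolating gives 48.
P85: r = 7.8; ranks 7–8 are 241, 255; interpolating gives 252.2.
Difference: 252.2 − 48 = 204.2.

204.20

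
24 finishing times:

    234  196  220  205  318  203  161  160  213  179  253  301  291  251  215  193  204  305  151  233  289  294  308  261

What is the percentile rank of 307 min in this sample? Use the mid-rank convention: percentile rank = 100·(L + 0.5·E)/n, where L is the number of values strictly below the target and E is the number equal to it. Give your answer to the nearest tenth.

Sorted: 151, 160, 161, 179, 193, 196, 203, 204, 205, 213, 215, 220, 233, 234, 251, 253, 261, 289, 291, 294, 301, 305, 308, 318.
Count below 307: L = 22; count equal: E = 0; n = 24.
Percentile rank = 100·(22 + 0.5·0)/24 = 100·22/24 = 91.67.

91.7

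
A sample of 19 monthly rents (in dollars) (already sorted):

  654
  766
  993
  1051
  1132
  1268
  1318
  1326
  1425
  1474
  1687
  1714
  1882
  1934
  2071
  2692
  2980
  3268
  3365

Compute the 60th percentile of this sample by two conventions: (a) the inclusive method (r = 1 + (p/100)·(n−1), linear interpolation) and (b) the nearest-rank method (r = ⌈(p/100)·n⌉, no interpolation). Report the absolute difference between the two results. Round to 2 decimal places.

5.40

n = 19.
(a) r = 11.8; between ranks 11 (1687) and 12 (1714): 1708.6.
(b) the nearest-rank method: rank 12 → 1714.
|1708.6 − 1714| = 5.4.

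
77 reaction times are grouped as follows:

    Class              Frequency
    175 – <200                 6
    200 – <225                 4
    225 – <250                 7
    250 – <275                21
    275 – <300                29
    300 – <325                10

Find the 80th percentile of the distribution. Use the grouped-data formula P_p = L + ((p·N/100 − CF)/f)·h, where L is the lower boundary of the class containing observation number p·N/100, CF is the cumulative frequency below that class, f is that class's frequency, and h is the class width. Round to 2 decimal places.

N = 77; target position k = 80/100 · 77 = 61.6.
Cumulative frequencies: 6, 10, 17, 38, 67, 77.
Observation 61.6 falls in the class 275 – <300.
L = 275, CF = 38, f = 29, h = 25.
P80 = 275 + ((61.6 − 38)/29)·25 = 275 + 20.3448 = 295.345.

295.34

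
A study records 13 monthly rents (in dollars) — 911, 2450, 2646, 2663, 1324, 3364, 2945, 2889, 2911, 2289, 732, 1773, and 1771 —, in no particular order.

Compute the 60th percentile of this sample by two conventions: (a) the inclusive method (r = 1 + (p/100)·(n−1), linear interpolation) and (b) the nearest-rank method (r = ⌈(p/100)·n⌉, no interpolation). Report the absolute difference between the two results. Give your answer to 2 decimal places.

Sorted: 732, 911, 1324, 1771, 1773, 2289, 2450, 2646, 2663, 2889, 2911, 2945, 3364.
n = 13.
(a) r = 8.2; between ranks 8 (2646) and 9 (2663): 2649.4.
(b) the nearest-rank method: rank 8 → 2646.
|2649.4 − 2646| = 3.4.

3.40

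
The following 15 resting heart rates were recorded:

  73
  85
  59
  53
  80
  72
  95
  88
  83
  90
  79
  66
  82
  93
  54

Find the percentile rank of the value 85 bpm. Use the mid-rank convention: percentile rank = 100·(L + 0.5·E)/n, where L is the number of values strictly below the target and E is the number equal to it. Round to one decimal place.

Sorted: 53, 54, 59, 66, 72, 73, 79, 80, 82, 83, 85, 88, 90, 93, 95.
Count below 85: L = 10; count equal: E = 1; n = 15.
Percentile rank = 100·(10 + 0.5·1)/15 = 100·10.5/15 = 70.

70.0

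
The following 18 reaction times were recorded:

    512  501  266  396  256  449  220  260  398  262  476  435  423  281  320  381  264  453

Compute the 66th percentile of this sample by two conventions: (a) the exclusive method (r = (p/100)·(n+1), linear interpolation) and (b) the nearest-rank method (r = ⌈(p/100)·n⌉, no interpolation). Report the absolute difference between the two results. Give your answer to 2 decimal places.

6.48

Sorted: 220, 256, 260, 262, 264, 266, 281, 320, 381, 396, 398, 423, 435, 449, 453, 476, 501, 512.
n = 18.
(a) r = 12.54; between ranks 12 (423) and 13 (435): 429.48.
(b) the nearest-rank method: rank 12 → 423.
|429.48 − 423| = 6.48.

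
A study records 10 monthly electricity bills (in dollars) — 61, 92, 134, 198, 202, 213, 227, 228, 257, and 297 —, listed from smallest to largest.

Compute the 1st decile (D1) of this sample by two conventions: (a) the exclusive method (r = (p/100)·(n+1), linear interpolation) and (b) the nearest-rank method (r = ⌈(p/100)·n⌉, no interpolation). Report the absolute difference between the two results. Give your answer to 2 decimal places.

3.10

n = 10.
(a) r = 1.1; between ranks 1 (61) and 2 (92): 64.1.
(b) the nearest-rank method: rank 1 → 61.
|64.1 − 61| = 3.1.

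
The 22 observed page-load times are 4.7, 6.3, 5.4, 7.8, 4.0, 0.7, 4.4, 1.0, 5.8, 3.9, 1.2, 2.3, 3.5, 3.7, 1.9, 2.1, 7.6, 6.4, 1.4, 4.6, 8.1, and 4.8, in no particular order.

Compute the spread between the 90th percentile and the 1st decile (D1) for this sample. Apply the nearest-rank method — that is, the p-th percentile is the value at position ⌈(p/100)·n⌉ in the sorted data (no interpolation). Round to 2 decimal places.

6.40

Sorted: 0.7, 1.0, 1.2, 1.4, 1.9, 2.1, 2.3, 3.5, 3.7, 3.9, 4.0, 4.4, 4.6, 4.7, 4.8, 5.4, 5.8, 6.3, 6.4, 7.6, 7.8, 8.1.
n = 22.
P10: rank ⌈10/100·22⌉ = 3 → 1.2.
P90: rank ⌈90/100·22⌉ = 20 → 7.6.
Difference: 7.6 − 1.2 = 6.4.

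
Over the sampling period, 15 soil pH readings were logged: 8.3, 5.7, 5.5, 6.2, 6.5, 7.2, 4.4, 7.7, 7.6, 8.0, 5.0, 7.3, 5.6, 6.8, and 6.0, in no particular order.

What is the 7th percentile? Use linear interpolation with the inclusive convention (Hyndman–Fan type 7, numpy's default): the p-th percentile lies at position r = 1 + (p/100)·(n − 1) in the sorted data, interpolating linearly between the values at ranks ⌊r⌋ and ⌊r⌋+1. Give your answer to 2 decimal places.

4.99

Sorted: 4.4, 5.0, 5.5, 5.6, 5.7, 6.0, 6.2, 6.5, 6.8, 7.2, 7.3, 7.6, 7.7, 8.0, 8.3.
n = 15.
r = 1 + (7/100)·(15 − 1) = 1 + 0.98 = 1.98.
Rank 1 is 4.4 and rank 2 is 5.0.
Interpolate: 4.4 + 0.98·(5.0 − 4.4) = 4.4 + 0.98·0.6 = 4.988.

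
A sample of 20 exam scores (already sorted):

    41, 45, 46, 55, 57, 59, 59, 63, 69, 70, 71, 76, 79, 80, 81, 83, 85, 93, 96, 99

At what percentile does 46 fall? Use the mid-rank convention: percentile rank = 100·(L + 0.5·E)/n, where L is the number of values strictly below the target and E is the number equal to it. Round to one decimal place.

12.5

Count below 46: L = 2; count equal: E = 1; n = 20.
Percentile rank = 100·(2 + 0.5·1)/20 = 100·2.5/20 = 12.5.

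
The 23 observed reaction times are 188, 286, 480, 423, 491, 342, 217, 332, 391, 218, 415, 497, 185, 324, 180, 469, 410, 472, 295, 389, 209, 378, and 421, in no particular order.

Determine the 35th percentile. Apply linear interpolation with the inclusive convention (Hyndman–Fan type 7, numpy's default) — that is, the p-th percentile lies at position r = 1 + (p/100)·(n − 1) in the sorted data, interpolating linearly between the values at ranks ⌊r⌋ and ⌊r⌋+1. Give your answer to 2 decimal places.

315.30

Sorted: 180, 185, 188, 209, 217, 218, 286, 295, 324, 332, 342, 378, 389, 391, 410, 415, 421, 423, 469, 472, 480, 491, 497.
n = 23.
r = 1 + (35/100)·(23 − 1) = 1 + 7.7 = 8.7.
Rank 8 is 295 and rank 9 is 324.
Interpolate: 295 + 0.7·(324 − 295) = 295 + 0.7·29 = 315.3.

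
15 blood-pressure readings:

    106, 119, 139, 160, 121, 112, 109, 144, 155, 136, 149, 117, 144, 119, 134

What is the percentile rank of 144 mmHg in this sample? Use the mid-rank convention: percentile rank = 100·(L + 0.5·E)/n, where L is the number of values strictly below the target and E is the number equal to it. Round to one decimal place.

73.3

Sorted: 106, 109, 112, 117, 119, 119, 121, 134, 136, 139, 144, 144, 149, 155, 160.
Count below 144: L = 10; count equal: E = 2; n = 15.
Percentile rank = 100·(10 + 0.5·2)/15 = 100·11/15 = 73.33.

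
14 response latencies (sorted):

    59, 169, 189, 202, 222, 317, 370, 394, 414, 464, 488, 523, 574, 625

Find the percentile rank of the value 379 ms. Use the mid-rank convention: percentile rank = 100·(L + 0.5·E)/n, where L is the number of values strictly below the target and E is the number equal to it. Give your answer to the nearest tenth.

Count below 379: L = 7; count equal: E = 0; n = 14.
Percentile rank = 100·(7 + 0.5·0)/14 = 100·7/14 = 50.

50.0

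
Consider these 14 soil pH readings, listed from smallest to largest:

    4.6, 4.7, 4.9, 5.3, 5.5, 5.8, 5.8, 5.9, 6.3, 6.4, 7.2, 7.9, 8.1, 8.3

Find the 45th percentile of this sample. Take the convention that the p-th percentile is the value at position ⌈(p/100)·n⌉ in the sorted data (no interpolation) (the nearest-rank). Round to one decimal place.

n = 14.
Position = ⌈45/100 · 14⌉ = ⌈6.3⌉ = 7.
The value at rank 7 is 5.8.

5.8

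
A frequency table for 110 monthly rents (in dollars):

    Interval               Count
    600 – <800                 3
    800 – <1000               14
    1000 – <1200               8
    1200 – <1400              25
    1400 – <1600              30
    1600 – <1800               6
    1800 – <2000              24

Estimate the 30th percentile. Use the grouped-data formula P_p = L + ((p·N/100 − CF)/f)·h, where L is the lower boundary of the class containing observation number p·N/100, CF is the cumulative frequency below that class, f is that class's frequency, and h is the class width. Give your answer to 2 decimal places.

N = 110; target position k = 30/100 · 110 = 33.
Cumulative frequencies: 3, 17, 25, 50, 80, 86, 110.
Observation 33 falls in the class 1200 – <1400.
L = 1200, CF = 25, f = 25, h = 200.
P30 = 1200 + ((33 − 25)/25)·200 = 1200 + 64 = 1264.

1264.00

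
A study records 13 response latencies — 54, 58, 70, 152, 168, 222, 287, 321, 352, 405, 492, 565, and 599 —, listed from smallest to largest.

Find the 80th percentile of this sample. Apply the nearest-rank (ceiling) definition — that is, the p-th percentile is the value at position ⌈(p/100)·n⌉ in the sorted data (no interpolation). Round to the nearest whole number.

492

n = 13.
Position = ⌈80/100 · 13⌉ = ⌈10.4⌉ = 11.
The value at rank 11 is 492.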